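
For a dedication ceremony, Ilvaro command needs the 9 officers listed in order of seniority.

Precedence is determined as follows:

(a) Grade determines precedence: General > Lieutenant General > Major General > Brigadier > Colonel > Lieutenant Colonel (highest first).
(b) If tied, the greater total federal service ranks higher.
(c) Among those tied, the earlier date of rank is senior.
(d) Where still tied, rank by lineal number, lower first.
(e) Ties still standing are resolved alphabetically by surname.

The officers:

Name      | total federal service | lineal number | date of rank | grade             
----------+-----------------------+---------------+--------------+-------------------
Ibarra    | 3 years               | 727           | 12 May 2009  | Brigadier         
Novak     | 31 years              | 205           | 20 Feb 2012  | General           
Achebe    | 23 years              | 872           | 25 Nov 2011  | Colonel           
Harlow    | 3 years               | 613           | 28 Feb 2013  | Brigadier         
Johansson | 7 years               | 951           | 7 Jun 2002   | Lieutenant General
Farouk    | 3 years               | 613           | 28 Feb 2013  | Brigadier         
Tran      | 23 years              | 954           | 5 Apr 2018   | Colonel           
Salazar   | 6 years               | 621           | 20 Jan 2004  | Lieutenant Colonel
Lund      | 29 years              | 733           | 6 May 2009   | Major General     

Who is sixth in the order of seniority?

By grade: Novak (General); then Johansson (Lieutenant General); then Lund (Major General); then Ibarra, Farouk and Harlow (Brigadier); then Achebe and Tran (Colonel); then Salazar (Lieutenant Colonel).
Ibarra, Farouk and Harlow all have total federal service 3 years, so the next rule applies.
Among Ibarra, Farouk and Harlow, by date of rank (earlier first): Ibarra (12 May 2009) before Farouk and Harlow (28 Feb 2013).
Farouk and Harlow both have lineal number 613, so the next rule applies.
Among Farouk and Harlow, alphabetically by surname: Farouk before Harlow.
Achebe and Tran both have total federal service 23 years, so the next rule applies.
Among Achebe and Tran, by date of rank (earlier first): Achebe (25 Nov 2011) before Tran (5 Apr 2018).
Order: Novak, Johansson, Lund, Ibarra, Farouk, Harlow, Achebe, Tran, Salazar.

Harlow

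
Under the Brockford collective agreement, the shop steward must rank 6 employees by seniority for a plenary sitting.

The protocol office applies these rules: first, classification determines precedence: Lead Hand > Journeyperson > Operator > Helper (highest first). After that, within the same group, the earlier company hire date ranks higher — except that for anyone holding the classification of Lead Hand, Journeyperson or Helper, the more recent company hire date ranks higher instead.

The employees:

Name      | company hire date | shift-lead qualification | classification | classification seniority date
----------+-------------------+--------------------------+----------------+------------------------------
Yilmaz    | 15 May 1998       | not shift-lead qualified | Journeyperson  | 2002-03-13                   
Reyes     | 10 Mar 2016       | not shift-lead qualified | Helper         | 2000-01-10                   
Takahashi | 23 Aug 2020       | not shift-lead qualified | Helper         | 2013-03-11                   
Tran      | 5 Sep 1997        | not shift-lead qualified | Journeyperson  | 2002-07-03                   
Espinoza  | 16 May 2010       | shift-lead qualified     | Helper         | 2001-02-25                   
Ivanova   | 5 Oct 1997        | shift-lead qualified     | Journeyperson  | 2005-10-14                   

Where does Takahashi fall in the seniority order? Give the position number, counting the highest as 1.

4

By classification: Yilmaz, Ivanova and Tran (Journeyperson); then Takahashi, Reyes and Espinoza (Helper).
Among Yilmaz, Ivanova and Tran, by company hire date (later first) (reversed rule for this group): Yilmaz (15 May 1998) before Ivanova (5 Oct 1997) before Tran (5 Sep 1997).
Among Takahashi, Reyes and Espinoza, by company hire date (later first) (reversed rule for this group): Takahashi (23 Aug 2020) before Reyes (10 Mar 2016) before Espinoza (16 May 2010).
Order: Yilmaz, Ivanova, Tran, Takahashi, Reyes, Espinoza. So position 4.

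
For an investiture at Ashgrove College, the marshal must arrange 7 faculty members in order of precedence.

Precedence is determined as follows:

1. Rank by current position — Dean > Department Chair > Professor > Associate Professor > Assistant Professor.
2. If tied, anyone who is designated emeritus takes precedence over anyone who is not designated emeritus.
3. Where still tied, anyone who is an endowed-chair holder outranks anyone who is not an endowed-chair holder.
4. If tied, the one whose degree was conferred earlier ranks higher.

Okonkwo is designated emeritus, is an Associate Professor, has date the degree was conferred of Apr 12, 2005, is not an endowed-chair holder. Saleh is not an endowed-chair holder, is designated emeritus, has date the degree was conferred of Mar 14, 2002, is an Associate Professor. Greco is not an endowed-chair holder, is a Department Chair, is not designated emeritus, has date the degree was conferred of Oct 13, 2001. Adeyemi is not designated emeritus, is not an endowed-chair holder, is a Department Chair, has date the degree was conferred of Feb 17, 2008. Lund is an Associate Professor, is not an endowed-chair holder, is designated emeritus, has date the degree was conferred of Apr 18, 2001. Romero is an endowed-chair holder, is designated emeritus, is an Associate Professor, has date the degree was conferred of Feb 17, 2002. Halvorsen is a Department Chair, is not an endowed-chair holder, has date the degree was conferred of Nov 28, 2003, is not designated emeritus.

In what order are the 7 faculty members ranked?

By current position: Greco, Halvorsen and Adeyemi (Department Chair); then Romero, Lund, Saleh and Okonkwo (Associate Professor).
Greco, Halvorsen and Adeyemi are each not designated emeritus, so the next rule applies.
Greco, Halvorsen and Adeyemi are each not an endowed-chair holder, so the next rule applies.
Among Greco, Halvorsen and Adeyemi, by date the degree was conferred (earlier first): Greco (Oct 13, 2001) before Halvorsen (Nov 28, 2003) before Adeyemi (Feb 17, 2008).
Romero, Lund, Saleh and Okonkwo are each designated emeritus, so the next rule applies.
Among Romero, Lund, Saleh and Okonkwo, an endowed-chair holder before not an endowed-chair holder: Romero (an endowed-chair holder) before Lund, Saleh and Okonkwo (not an endowed-chair holder).
Among Lund, Saleh and Okonkwo, by date the degree was conferred (earlier first): Lund (Apr 18, 2001) before Saleh (Mar 14, 2002) before Okonkwo (Apr 12, 2005).
Full order: Greco, Halvorsen, Adeyemi, Romero, Lund, Saleh, Okonkwo.

Greco, Halvorsen, Adeyemi, Romero, Lund, Saleh, Okonkwo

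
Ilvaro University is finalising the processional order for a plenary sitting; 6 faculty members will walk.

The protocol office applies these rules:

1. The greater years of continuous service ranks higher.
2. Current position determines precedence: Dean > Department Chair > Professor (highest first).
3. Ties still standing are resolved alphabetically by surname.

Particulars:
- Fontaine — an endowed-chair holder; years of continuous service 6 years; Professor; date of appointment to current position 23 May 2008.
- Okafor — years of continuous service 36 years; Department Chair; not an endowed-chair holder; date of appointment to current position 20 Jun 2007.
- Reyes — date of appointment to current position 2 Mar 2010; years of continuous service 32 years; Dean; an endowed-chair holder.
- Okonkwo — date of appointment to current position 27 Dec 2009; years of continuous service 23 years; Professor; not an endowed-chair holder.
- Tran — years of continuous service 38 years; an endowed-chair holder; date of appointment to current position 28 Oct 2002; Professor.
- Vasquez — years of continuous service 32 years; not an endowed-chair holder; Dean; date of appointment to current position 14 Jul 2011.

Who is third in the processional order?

Reyes

By years of continuous service (higher first): Tran (38 years); then Okafor (36 years); then Reyes and Vasquez (both 32 years); then Okonkwo (23 years); then Fontaine (6 years).
Reyes and Vasquez are each Dean, so the next rule applies.
Among Reyes and Vasquez, alphabetically by surname: Reyes before Vasquez.
Order: Tran, Okafor, Reyes, Vasquez, Okonkwo, Fontaine.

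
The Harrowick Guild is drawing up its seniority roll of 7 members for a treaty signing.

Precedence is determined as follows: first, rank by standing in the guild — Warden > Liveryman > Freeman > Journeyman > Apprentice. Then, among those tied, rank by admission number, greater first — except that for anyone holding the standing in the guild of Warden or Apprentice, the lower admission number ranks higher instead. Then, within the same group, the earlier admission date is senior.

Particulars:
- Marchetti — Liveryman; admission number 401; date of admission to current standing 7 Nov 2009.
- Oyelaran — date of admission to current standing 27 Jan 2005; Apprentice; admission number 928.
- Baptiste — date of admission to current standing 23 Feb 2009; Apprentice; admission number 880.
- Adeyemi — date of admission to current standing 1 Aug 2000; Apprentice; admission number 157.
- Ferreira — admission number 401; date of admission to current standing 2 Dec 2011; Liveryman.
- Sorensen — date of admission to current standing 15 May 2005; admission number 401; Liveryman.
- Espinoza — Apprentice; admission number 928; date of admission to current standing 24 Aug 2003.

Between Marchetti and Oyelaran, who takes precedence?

By standing in the guild: Sorensen, Marchetti and Ferreira (Liveryman); then Adeyemi, Baptiste, Espinoza and Oyelaran (Apprentice).
Sorensen, Marchetti and Ferreira all have admission number 401, so the next rule applies.
Among Sorensen, Marchetti and Ferreira, by date of admission to current standing (earlier first): Sorensen (15 May 2005) before Marchetti (7 Nov 2009) before Ferreira (2 Dec 2011).
Among Adeyemi, Baptiste, Espinoza and Oyelaran, by admission number (lower first) (reversed rule for this group): Adeyemi (157) before Baptiste (880) before Espinoza and Oyelaran (928).
Among Espinoza and Oyelaran, by date of admission to current standing (earlier first): Espinoza (24 Aug 2003) before Oyelaran (27 Jan 2005).
So Marchetti takes precedence.

Marchetti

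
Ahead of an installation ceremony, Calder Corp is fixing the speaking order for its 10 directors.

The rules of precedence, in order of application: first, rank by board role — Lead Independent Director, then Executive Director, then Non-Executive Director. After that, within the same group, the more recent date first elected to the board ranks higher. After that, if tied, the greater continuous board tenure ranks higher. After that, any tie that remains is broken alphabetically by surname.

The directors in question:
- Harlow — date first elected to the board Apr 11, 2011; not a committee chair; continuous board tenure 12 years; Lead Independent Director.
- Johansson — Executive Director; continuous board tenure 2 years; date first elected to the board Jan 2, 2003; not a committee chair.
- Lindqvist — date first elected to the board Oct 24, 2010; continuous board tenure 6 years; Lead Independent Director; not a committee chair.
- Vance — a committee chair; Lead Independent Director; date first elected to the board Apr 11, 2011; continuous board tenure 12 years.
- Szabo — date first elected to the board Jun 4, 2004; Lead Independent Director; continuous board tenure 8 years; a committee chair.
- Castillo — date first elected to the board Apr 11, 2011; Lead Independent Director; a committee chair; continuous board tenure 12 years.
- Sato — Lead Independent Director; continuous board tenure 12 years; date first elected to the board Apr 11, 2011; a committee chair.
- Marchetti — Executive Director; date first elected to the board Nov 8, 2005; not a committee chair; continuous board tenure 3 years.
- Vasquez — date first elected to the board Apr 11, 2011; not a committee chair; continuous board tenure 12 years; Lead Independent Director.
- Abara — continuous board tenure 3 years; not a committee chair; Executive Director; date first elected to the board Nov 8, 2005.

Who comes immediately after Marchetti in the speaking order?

By board role: Castillo, Harlow, Sato, Vance, Vasquez, Lindqvist and Szabo (Lead Independent Director); then Abara, Marchetti and Johansson (Executive Director).
Among Castillo, Harlow, Sato, Vance, Vasquez, Lindqvist and Szabo, by date first elected to the board (later first): Castillo, Harlow, Sato, Vance and Vasquez (Apr 11, 2011) before Lindqvist (Oct 24, 2010) before Szabo (Jun 4, 2004).
Castillo, Harlow, Sato, Vance and Vasquez all have continuous board tenure 12 years, so the next rule applies.
Among Castillo, Harlow, Sato, Vance and Vasquez, alphabetically by surname: Castillo before Harlow before Sato before Vance before Vasquez.
Among Abara, Marchetti and Johansson, by date first elected to the board (later first): Abara and Marchetti (Nov 8, 2005) before Johansson (Jan 2, 2003).
Abara and Marchetti both have continuous board tenure 3 years, so the next rule applies.
Among Abara and Marchetti, alphabetically by surname: Abara before Marchetti.
Order: Castillo, Harlow, Sato, Vance, Vasquez, Lindqvist, Szabo, Abara, Marchetti, Johansson.

Johansson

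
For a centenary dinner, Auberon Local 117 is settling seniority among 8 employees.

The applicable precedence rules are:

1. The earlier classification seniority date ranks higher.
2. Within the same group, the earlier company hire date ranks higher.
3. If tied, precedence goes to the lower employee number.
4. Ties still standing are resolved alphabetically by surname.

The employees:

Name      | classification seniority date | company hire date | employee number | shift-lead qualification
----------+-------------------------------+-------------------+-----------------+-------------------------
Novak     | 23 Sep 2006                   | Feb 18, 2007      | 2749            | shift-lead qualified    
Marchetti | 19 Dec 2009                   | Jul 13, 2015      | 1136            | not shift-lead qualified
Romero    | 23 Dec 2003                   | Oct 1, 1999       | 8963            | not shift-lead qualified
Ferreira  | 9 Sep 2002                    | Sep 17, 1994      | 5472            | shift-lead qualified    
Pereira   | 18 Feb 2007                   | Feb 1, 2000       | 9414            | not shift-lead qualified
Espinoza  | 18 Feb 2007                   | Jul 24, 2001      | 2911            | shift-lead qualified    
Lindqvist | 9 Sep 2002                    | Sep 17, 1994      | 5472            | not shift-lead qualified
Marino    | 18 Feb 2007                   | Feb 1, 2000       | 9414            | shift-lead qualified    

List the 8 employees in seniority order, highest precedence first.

Ferreira, Lindqvist, Romero, Novak, Marino, Pereira, Espinoza, Marchetti

By classification seniority date (earlier first): Ferreira and Lindqvist (both 9 Sep 2002); then Romero (23 Dec 2003); then Novak (23 Sep 2006); then Marino, Pereira and Espinoza (each 18 Feb 2007); then Marchetti (19 Dec 2009).
Ferreira and Lindqvist both have company hire date Sep 17, 1994, so the next rule applies.
Ferreira and Lindqvist both have employee number 5472, so the next rule applies.
Among Ferreira and Lindqvist, alphabetically by surname: Ferreira before Lindqvist.
Among Marino, Pereira and Espinoza, by company hire date (earlier first): Marino and Pereira (Feb 1, 2000) before Espinoza (Jul 24, 2001).
Marino and Pereira both have employee number 9414, so the next rule applies.
Among Marino and Pereira, alphabetically by surname: Marino before Pereira.
Full order: Ferreira, Lindqvist, Romero, Novak, Marino, Pereira, Espinoza, Marchetti.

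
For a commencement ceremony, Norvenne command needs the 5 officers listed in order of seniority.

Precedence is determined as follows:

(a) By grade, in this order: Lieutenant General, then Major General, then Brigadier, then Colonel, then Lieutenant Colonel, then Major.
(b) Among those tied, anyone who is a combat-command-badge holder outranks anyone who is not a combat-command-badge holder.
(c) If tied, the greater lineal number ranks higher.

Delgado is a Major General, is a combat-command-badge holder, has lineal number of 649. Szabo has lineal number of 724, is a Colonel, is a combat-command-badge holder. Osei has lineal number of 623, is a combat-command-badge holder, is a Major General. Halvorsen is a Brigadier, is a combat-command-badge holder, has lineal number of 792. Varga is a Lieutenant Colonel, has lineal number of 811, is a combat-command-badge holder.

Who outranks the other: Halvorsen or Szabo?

Halvorsen

By grade: Delgado and Osei (Major General); then Halvorsen (Brigadier); then Szabo (Colonel); then Varga (Lieutenant Colonel).
Delgado and Osei are each a combat-command-badge holder, so the next rule applies.
Among Delgado and Osei, by lineal number (higher first): Delgado (649) before Osei (623).
So Halvorsen takes precedence.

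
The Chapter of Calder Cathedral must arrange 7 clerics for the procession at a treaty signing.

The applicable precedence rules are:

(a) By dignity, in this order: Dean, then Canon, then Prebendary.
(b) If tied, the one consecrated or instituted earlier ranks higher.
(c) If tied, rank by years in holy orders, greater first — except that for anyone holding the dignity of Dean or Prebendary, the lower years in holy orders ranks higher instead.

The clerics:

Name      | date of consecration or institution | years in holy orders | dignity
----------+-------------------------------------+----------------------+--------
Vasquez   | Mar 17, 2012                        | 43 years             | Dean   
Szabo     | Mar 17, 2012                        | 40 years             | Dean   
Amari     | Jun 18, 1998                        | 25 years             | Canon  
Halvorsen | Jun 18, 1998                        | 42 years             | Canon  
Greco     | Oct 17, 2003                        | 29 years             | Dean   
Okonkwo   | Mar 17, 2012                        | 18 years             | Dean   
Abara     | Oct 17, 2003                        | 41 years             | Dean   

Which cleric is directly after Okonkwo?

Szabo

By dignity: Greco, Abara, Okonkwo, Szabo and Vasquez (Dean); then Halvorsen and Amari (Canon).
Among Greco, Abara, Okonkwo, Szabo and Vasquez, by date of consecration or institution (earlier first): Greco and Abara (Oct 17, 2003) before Okonkwo, Szabo and Vasquez (Mar 17, 2012).
Among Greco and Abara, by years in holy orders (lower first) (reversed rule for this group): Greco (29 years) before Abara (41 years).
Among Okonkwo, Szabo and Vasquez, by years in holy orders (lower first) (reversed rule for this group): Okonkwo (18 years) before Szabo (40 years) before Vasquez (43 years).
Halvorsen and Amari both have date of consecration or institution Jun 18, 1998, so the next rule applies.
Among Halvorsen and Amari, by years in holy orders (higher first): Halvorsen (42 years) before Amari (25 years).
Order: Greco, Abara, Okonkwo, Szabo, Vasquez, Halvorsen, Amari.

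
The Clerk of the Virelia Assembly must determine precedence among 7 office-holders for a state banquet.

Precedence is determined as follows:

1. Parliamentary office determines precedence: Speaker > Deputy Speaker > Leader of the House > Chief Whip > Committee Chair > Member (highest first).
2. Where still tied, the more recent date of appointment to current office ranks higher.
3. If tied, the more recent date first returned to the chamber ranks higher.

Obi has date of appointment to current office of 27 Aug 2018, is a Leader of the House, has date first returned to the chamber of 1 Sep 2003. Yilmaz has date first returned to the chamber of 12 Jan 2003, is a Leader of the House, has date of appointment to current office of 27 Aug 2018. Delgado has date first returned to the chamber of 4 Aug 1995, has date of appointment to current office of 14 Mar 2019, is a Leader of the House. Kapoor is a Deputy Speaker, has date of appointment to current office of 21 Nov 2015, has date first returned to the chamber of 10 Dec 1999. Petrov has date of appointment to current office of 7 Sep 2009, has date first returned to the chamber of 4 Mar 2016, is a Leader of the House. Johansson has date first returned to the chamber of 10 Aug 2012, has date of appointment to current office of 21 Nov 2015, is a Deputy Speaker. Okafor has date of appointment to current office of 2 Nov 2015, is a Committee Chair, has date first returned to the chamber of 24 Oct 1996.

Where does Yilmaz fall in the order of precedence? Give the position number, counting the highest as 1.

By parliamentary office: Johansson and Kapoor (Deputy Speaker); then Delgado, Obi, Yilmaz and Petrov (Leader of the House); then Okafor (Committee Chair).
Johansson and Kapoor both have date of appointment to current office 21 Nov 2015, so the next rule applies.
Among Johansson and Kapoor, by date first returned to the chamber (later first): Johansson (10 Aug 2012) before Kapoor (10 Dec 1999).
Among Delgado, Obi, Yilmaz and Petrov, by date of appointment to current office (later first): Delgado (14 Mar 2019) before Obi and Yilmaz (27 Aug 2018) before Petrov (7 Sep 2009).
Among Obi and Yilmaz, by date first returned to the chamber (later first): Obi (1 Sep 2003) before Yilmaz (12 Jan 2003).
Order: Johansson, Kapoor, Delgado, Obi, Yilmaz, Petrov, Okafor. So position 5.

5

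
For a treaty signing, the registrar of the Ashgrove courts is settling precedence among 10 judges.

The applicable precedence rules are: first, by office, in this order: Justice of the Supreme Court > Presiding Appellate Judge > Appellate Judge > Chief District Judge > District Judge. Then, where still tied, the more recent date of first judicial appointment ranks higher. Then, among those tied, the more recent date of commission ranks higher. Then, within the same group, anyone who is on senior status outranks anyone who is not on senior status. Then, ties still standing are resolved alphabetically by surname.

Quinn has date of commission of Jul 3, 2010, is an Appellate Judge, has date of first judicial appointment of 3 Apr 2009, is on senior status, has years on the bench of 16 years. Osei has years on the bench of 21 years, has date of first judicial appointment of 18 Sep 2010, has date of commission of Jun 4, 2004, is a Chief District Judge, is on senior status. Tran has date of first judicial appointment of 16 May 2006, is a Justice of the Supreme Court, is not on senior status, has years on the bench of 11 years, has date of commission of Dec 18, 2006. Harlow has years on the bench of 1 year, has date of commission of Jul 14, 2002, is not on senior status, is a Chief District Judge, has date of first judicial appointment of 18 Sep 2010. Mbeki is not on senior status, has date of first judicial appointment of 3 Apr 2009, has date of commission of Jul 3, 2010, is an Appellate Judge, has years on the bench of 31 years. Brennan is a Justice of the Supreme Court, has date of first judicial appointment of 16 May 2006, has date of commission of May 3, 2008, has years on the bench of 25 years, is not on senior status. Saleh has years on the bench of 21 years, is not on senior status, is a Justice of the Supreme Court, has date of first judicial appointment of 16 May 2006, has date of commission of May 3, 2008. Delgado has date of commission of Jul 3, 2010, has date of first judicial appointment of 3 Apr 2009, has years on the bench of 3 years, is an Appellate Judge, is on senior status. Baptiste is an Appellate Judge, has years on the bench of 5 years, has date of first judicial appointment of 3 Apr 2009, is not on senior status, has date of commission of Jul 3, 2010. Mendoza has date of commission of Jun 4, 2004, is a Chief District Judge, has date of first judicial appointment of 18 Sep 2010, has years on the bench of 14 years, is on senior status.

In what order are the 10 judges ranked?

Brennan, Saleh, Tran, Delgado, Quinn, Baptiste, Mbeki, Mendoza, Osei, Harlow

By office: Brennan, Saleh and Tran (Justice of the Supreme Court); then Delgado, Quinn, Baptiste and Mbeki (Appellate Judge); then Mendoza, Osei and Harlow (Chief District Judge).
Brennan, Saleh and Tran all have date of first judicial appointment 16 May 2006, so the next rule applies.
Among Brennan, Saleh and Tran, by date of commission (later first): Brennan and Saleh (May 3, 2008) before Tran (Dec 18, 2006).
Brennan and Saleh are each not on senior status, so the next rule applies.
Among Brennan and Saleh, alphabetically by surname: Brennan before Saleh.
Delgado, Quinn, Baptiste and Mbeki all have date of first judicial appointment 3 Apr 2009, so the next rule applies.
Delgado, Quinn, Baptiste and Mbeki all have date of commission Jul 3, 2010, so the next rule applies.
Among Delgado, Quinn, Baptiste and Mbeki, on senior status before not on senior status: Delgado and Quinn (on senior status) before Baptiste and Mbeki (not on senior status).
Among Delgado and Quinn, alphabetically by surname: Delgado before Quinn.
Among Baptiste and Mbeki, alphabetically by surname: Baptiste before Mbeki.
Mendoza, Osei and Harlow all have date of first judicial appointment 18 Sep 2010, so the next rule applies.
Among Mendoza, Osei and Harlow, by date of commission (later first): Mendoza and Osei (Jun 4, 2004) before Harlow (Jul 14, 2002).
Mendoza and Osei are each on senior status, so the next rule applies.
Among Mendoza and Osei, alphabetically by surname: Mendoza before Osei.
Full order: Brennan, Saleh, Tran, Delgado, Quinn, Baptiste, Mbeki, Mendoza, Osei, Harlow.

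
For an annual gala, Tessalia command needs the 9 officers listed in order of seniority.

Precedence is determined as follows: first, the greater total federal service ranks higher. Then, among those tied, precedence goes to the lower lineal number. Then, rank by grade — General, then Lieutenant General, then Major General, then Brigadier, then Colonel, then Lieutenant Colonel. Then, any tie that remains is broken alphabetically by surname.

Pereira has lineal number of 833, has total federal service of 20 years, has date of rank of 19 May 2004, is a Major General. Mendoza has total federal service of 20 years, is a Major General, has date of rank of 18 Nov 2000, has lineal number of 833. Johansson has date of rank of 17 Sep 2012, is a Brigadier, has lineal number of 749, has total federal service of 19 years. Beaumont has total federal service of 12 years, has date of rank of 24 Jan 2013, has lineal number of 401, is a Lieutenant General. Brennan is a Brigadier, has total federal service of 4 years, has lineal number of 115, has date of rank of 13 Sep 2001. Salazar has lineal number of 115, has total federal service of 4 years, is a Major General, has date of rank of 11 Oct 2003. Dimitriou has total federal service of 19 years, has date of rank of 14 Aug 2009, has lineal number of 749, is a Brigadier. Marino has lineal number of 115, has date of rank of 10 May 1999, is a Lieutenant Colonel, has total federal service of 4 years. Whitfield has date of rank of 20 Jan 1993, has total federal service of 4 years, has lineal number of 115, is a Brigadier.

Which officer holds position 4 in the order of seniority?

By total federal service (higher first): Mendoza and Pereira (both 20 years); then Dimitriou and Johansson (both 19 years); then Beaumont (12 years); then Salazar, Brennan, Whitfield and Marino (each 4 years).
Mendoza and Pereira both have lineal number 833, so the next rule applies.
Mendoza and Pereira are each Major General, so the next rule applies.
Among Mendoza and Pereira, alphabetically by surname: Mendoza before Pereira.
Dimitriou and Johansson both have lineal number 749, so the next rule applies.
Dimitriou and Johansson are each Brigadier, so the next rule applies.
Among Dimitriou and Johansson, alphabetically by surname: Dimitriou before Johansson.
Salazar, Brennan, Whitfield and Marino all have lineal number 115, so the next rule applies.
Among Salazar, Brennan, Whitfield and Marino, by grade: Salazar (Major General) before Brennan and Whitfield (Brigadier) before Marino (Lieutenant Colonel).
Among Brennan and Whitfield, alphabetically by surname: Brennan before Whitfield.
Order: Mendoza, Pereira, Dimitriou, Johansson, Beaumont, Salazar, Brennan, Whitfield, Marino.

Johansson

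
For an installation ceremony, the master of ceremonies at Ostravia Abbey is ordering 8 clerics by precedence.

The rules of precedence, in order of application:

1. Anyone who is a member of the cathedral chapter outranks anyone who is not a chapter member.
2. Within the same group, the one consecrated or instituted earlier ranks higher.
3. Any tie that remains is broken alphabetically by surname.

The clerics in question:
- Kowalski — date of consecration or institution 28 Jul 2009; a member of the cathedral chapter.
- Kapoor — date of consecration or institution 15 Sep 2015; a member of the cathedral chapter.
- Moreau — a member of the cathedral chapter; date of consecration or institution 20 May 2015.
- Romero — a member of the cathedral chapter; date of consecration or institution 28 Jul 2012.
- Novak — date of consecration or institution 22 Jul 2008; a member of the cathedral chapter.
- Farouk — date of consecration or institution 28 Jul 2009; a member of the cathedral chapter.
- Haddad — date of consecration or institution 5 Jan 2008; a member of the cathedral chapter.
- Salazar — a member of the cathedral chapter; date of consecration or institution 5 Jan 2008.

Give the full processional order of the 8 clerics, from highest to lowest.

By the first rule: Haddad, Salazar, Novak, Farouk, Kowalski, Romero, Moreau and Kapoor (each a member of the cathedral chapter).
Among Haddad, Salazar, Novak, Farouk, Kowalski, Romero, Moreau and Kapoor, by date of consecration or institution (earlier first): Haddad and Salazar (5 Jan 2008) before Novak (22 Jul 2008) before Farouk and Kowalski (28 Jul 2009) before Romero (28 Jul 2012) before Moreau (20 May 2015) before Kapoor (15 Sep 2015).
Among Haddad and Salazar, alphabetically by surname: Haddad before Salazar.
Among Farouk and Kowalski, alphabetically by surname: Farouk before Kowalski.
Full order: Haddad, Salazar, Novak, Farouk, Kowalski, Romero, Moreau, Kapoor.

Haddad, Salazar, Novak, Farouk, Kowalski, Romero, Moreau, Kapoor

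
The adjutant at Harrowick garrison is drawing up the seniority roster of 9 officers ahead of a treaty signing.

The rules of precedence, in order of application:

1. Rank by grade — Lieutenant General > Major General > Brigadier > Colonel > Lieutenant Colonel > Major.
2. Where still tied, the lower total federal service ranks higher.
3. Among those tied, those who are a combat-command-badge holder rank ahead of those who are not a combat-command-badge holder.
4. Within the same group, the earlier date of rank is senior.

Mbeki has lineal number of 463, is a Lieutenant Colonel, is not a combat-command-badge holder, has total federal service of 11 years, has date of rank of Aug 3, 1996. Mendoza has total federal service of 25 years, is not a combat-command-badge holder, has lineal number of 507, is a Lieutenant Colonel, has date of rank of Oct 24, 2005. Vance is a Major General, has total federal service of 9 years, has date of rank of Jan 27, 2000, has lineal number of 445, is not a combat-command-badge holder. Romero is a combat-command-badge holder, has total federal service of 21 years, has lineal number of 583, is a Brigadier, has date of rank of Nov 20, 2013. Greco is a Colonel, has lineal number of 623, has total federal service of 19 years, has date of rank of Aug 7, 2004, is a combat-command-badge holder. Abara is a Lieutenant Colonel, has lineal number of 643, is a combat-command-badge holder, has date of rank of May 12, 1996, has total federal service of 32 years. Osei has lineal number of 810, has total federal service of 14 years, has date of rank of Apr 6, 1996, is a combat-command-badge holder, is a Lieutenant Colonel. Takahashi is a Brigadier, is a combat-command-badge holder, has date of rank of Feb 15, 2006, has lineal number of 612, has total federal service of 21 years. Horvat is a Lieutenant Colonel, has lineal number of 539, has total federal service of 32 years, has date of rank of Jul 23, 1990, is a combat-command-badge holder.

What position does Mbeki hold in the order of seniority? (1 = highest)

By grade: Vance (Major General); then Takahashi and Romero (Brigadier); then Greco (Colonel); then Mbeki, Osei, Mendoza, Horvat and Abara (Lieutenant Colonel).
Takahashi and Romero both have total federal service 21 years, so the next rule applies.
Takahashi and Romero are each a combat-command-badge holder, so the next rule applies.
Among Takahashi and Romero, by date of rank (earlier first): Takahashi (Feb 15, 2006) before Romero (Nov 20, 2013).
Among Mbeki, Osei, Mendoza, Horvat and Abara, by total federal service (lower first): Mbeki (11 years) before Osei (14 years) before Mendoza (25 years) before Horvat and Abara (32 years).
Horvat and Abara are each a combat-command-badge holder, so the next rule applies.
Among Horvat and Abara, by date of rank (earlier first): Horvat (Jul 23, 1990) before Abara (May 12, 1996).
Order: Vance, Takahashi, Romero, Greco, Mbeki, Osei, Mendoza, Horvat, Abara. So position 5.

5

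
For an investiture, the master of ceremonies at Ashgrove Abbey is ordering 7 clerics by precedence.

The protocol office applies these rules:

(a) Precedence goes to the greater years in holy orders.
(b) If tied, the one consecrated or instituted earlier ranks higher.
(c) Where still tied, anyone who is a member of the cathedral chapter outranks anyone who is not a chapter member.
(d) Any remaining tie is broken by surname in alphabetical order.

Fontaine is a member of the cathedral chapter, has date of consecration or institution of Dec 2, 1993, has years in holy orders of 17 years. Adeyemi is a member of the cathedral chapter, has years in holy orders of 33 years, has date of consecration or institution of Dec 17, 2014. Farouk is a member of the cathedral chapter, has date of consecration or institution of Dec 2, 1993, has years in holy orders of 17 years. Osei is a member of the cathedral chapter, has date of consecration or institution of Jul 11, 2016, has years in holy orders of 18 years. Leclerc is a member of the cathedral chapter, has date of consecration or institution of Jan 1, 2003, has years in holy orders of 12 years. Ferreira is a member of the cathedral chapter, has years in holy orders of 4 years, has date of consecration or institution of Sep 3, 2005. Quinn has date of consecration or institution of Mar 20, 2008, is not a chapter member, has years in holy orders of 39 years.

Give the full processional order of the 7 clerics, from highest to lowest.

By years in holy orders (higher first): Quinn (39 years); then Adeyemi (33 years); then Osei (18 years); then Farouk and Fontaine (both 17 years); then Leclerc (12 years); then Ferreira (4 years).
Farouk and Fontaine both have date of consecration or institution Dec 2, 1993, so the next rule applies.
Farouk and Fontaine are each a member of the cathedral chapter, so the next rule applies.
Among Farouk and Fontaine, alphabetically by surname: Farouk before Fontaine.
Full order: Quinn, Adeyemi, Osei, Farouk, Fontaine, Leclerc, Ferreira.

Quinn, Adeyemi, Osei, Farouk, Fontaine, Leclerc, Ferreira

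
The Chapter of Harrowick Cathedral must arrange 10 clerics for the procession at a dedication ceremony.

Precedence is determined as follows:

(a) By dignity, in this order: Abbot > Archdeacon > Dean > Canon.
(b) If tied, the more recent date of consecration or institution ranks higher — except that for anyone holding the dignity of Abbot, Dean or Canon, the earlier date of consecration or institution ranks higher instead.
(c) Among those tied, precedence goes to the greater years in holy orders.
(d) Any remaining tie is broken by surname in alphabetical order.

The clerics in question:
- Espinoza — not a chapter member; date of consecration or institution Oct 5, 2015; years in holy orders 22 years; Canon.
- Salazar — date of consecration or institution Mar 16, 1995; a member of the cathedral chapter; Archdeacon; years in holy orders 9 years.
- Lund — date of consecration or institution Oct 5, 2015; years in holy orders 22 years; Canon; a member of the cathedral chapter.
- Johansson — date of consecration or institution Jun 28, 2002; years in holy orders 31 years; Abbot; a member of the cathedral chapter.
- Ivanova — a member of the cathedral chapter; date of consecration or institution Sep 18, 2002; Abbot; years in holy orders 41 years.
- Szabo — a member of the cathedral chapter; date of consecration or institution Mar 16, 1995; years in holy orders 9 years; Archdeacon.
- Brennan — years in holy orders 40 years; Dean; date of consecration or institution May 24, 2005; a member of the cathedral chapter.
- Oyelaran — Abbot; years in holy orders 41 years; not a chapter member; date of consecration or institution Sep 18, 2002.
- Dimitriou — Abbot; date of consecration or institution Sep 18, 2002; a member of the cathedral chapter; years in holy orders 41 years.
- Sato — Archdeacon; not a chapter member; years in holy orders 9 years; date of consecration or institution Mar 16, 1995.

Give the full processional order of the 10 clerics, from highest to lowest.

Johansson, Dimitriou, Ivanova, Oyelaran, Salazar, Sato, Szabo, Brennan, Espinoza, Lund

By dignity: Johansson, Dimitriou, Ivanova and Oyelaran (Abbot); then Salazar, Sato and Szabo (Archdeacon); then Brennan (Dean); then Espinoza and Lund (Canon).
Among Johansson, Dimitriou, Ivanova and Oyelaran, by date of consecration or institution (earlier first) (reversed rule for this group): Johansson (Jun 28, 2002) before Dimitriou, Ivanova and Oyelaran (Sep 18, 2002).
Dimitriou, Ivanova and Oyelaran all have years in holy orders 41 years, so the next rule applies.
Among Dimitriou, Ivanova and Oyelaran, alphabetically by surname: Dimitriou before Ivanova before Oyelaran.
Salazar, Sato and Szabo all have date of consecration or institution Mar 16, 1995, so the next rule applies.
Salazar, Sato and Szabo all have years in holy orders 9 years, so the next rule applies.
Among Salazar, Sato and Szabo, alphabetically by surname: Salazar before Sato before Szabo.
Espinoza and Lund both have date of consecration or institution Oct 5, 2015, so the next rule applies.
Espinoza and Lund both have years in holy orders 22 years, so the next rule applies.
Among Espinoza and Lund, alphabetically by surname: Espinoza before Lund.
Full order: Johansson, Dimitriou, Ivanova, Oyelaran, Salazar, Sato, Szabo, Brennan, Espinoza, Lund.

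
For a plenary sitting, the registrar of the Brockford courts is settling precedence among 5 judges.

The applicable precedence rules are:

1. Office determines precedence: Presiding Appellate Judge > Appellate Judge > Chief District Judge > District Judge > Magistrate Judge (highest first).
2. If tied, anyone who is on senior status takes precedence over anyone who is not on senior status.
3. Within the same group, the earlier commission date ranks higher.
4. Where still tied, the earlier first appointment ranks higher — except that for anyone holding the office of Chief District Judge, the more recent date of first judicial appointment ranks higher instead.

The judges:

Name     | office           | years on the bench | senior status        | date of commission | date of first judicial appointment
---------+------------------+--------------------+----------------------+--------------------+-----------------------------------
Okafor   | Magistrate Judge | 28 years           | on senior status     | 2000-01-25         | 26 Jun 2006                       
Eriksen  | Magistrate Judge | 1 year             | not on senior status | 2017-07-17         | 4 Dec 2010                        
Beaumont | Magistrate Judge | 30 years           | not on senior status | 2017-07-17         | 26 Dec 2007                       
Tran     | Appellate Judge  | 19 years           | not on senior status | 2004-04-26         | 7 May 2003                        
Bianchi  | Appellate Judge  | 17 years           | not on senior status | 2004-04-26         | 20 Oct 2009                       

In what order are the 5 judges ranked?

By office: Tran and Bianchi (Appellate Judge); then Okafor, Beaumont and Eriksen (Magistrate Judge).
Tran and Bianchi are each not on senior status, so the next rule applies.
Tran and Bianchi both have date of commission 2004-04-26, so the next rule applies.
Among Tran and Bianchi, by date of first judicial appointment (earlier first): Tran (7 May 2003) before Bianchi (20 Oct 2009).
Among Okafor, Beaumont and Eriksen, on senior status before not on senior status: Okafor (on senior status) before Beaumont and Eriksen (not on senior status).
Beaumont and Eriksen both have date of commission 2017-07-17, so the next rule applies.
Among Beaumont and Eriksen, by date of first judicial appointment (earlier first): Beaumont (26 Dec 2007) before Eriksen (4 Dec 2010).
Full order: Tran, Bianchi, Okafor, Beaumont, Eriksen.

Tran, Bianchi, Okafor, Beaumont, Eriksen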